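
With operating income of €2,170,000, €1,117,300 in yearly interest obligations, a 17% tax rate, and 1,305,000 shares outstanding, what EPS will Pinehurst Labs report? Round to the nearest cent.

Pre-tax income = €2,170,000 − €1,117,300.00 = €1,052,700.00.
Net income = €1,052,700.00 × (1 − 0.17) = €873,741.00.
EPS = €873,741.00 ÷ 1,305,000 = €0.67.

€0.67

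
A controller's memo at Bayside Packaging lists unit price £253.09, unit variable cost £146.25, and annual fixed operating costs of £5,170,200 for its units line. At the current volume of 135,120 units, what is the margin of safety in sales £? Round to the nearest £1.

Each unit contributes £253.09 − £146.25 = £106.84. Break-even units = £5,170,200 ÷ £106.84 = 48,391.99; break-even revenue = 48,391.99 × £253.09 = £12,247,528.25.
Actual sales revenue = 135,120 × £253.09 = £34,197,520.80.
Margin of safety = £34,197,520.80 − £12,247,528.25 = £21,949,993.

£21,949,993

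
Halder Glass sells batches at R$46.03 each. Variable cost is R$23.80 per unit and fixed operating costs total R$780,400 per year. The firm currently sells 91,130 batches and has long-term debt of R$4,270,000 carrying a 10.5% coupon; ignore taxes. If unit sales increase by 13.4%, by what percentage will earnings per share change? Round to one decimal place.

Total contribution margin = 91,130 × R$22.23 = R$2,025,819.90.
Subtracting fixed costs: EBIT = R$2,025,819.90 − R$780,400 = R$1,245,419.90.
Interest = R$448,350.00, so EBIT − I = R$797,069.90.
DCL = total CM / (EBIT − I) = R$2,025,819.90 / R$797,069.90 = 2.5416.
EPS therefore changes by 2.5416 × (+13.4%) = +34.1%.

+34.1%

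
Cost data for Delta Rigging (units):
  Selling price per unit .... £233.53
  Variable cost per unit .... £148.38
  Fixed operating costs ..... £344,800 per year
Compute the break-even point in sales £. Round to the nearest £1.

Contribution margin per unit = £233.53 − £148.38 = £85.15, a CM ratio of £85.15 ÷ £233.53 = 0.3646.
Break-even sales = FC ÷ CM ratio = £344,800 × £233.53 / £85.15 = £945,639.

£945,639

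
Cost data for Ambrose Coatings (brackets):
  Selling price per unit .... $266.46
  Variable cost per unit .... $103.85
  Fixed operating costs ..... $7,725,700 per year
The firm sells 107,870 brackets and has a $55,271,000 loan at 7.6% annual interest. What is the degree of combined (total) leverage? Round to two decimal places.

Contribution at this volume is 107,870 × $162.61 = $17,540,740.70.
EBIT = $17,540,740.70 − $7,725,700 = $9,815,040.70. Interest = $4,200,596.00.
DOL = $17,540,740.70 ÷ $9,815,040.70 = 1.7871; DFL = $9,815,040.70 ÷ $5,614,444.70 = 1.7482.
DCL = DOL × DFL = 1.7871 × 1.7482 = 3.1242.

3.12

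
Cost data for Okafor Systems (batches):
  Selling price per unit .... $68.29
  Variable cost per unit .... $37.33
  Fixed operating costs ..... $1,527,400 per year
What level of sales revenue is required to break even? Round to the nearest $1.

$3,369,062

CM per unit = $68.29 − $37.33 = $30.96; CM ratio = $30.96 / $68.29 = 0.4534.
Break-even sales = FC ÷ CM ratio = $1,527,400 × $68.29 / $30.96 = $3,369,062.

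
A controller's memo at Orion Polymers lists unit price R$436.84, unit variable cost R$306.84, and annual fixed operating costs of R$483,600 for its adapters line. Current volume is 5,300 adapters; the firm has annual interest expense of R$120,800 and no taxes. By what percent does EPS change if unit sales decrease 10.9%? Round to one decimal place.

-88.8%

Contribution at this volume is 5,300 × R$130.00 = R$689,000.00.
Operating income = contribution − fixed costs = R$689,000.00 − R$483,600 = R$205,400.00.
Interest = R$120,800.00, so EBIT − I = R$84,600.00.
Degree of combined leverage = contribution ÷ (EBIT − I) = R$689,000.00 ÷ R$84,600.00 = 8.1442.
EPS therefore changes by 8.1442 × (-10.9%) = -88.8%.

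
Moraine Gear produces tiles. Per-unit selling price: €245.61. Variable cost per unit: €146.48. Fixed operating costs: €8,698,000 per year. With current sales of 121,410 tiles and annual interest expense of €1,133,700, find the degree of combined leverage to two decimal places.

5.46

At 121,410 units, contribution = 121,410 × €99.13 = €12,035,373.30.
EBIT = €12,035,373.30 − €8,698,000 = €3,337,373.30. Interest = €1,133,700.00.
DOL = €12,035,373.30 ÷ €3,337,373.30 = 3.6062; DFL = €3,337,373.30 ÷ €2,203,673.30 = 1.5145.
Combined leverage = 3.6062 × 1.5145 = 5.4616.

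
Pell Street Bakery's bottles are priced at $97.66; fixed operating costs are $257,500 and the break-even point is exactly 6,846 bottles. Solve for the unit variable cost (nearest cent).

$60.05

At break-even, FC = Q × (P − VC), so P − VC = $257,500 ÷ 6,846 = $37.6132.
Variable cost per unit = $97.66 − $37.6132 = $60.05.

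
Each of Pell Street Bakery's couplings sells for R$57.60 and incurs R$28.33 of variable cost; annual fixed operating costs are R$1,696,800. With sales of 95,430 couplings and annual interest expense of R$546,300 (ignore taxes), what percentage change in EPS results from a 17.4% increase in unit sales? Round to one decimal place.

+88.3%

Total contribution margin = 95,430 × R$29.27 = R$2,793,236.10.
Subtracting fixed costs: EBIT = R$2,793,236.10 − R$1,696,800 = R$1,096,436.10.
After interest of R$546,300.00, pre-tax earnings = R$550,136.10.
Degree of combined leverage = contribution ÷ (EBIT − I) = R$2,793,236.10 ÷ R$550,136.10 = 5.0774.
%ΔEPS = DCL × %ΔSales = 5.0774 × +17.4% = +88.3%.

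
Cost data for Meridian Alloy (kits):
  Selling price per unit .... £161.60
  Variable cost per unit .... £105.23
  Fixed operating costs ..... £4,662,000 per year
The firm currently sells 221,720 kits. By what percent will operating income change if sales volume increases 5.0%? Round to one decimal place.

+8.0%

Total contribution margin = 221,720 × £56.37 = £12,498,356.40.
Operating income = contribution − fixed costs = £12,498,356.40 − £4,662,000 = £7,836,356.40.
DOL = contribution ÷ EBIT = £12,498,356.40 ÷ £7,836,356.40 = 1.5949.
Operating income changes by 1.5949 × +5.0% = +8.0%.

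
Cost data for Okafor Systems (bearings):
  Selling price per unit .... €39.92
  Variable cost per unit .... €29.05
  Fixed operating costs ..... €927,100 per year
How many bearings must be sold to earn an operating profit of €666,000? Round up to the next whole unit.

Unit CM = price − variable cost = €39.92 − €29.05 = €10.87.
Need Q such that Q × €10.87 − €927,100 = €666,000, i.e. Q = €1,593,100 / €10.87 = 146,559.34 → 146,560.

146,560 bearings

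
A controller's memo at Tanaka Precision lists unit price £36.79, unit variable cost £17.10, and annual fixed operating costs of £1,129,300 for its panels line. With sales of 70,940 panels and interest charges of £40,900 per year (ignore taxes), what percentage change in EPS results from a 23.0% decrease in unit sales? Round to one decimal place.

Contribution at this volume is 70,940 × £19.69 = £1,396,808.60.
Subtracting fixed costs: EBIT = £1,396,808.60 − £1,129,300 = £267,508.60.
Interest = £40,900.00, so EBIT − I = £226,608.60.
DCL = total CM / (EBIT − I) = £1,396,808.60 / £226,608.60 = 6.1640.
EPS therefore changes by 6.1640 × (-23.0%) = -141.8%.

-141.8%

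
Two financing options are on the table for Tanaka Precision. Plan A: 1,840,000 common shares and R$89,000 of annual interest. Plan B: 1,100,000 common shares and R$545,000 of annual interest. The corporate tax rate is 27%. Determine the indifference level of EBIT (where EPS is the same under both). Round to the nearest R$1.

R$1,222,838

At indifference, (EBIT − 89,000)(1 − t)/1,840,000 = (EBIT − 545,000)(1 − t)/1,100,000.
Cancelling (1 − t) and cross-multiplying: 1,100,000·(EBIT − 89,000) = 1,840,000·(EBIT − 545,000).
EBIT × (1,840,000 − 1,100,000) = 545,000 × 1,840,000 − 89,000 × 1,100,000 = 904,900,000,000, so EBIT = 904,900,000,000 ÷ 740,000 = 1,222,837.84.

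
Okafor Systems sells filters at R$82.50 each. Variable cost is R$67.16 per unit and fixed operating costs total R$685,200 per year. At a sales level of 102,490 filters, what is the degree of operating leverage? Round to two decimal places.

Contribution at this volume is 102,490 × R$15.34 = R$1,572,196.60.
Operating income = contribution − fixed costs = R$1,572,196.60 − R$685,200 = R$886,996.60.
So DOL = total CM / EBIT = R$1,572,196.60 / R$886,996.60 = 1.7725.

1.77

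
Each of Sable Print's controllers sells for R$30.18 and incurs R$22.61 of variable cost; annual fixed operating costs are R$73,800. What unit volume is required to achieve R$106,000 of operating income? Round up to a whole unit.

23,752 controllers

Unit CM = price − variable cost = R$30.18 − R$22.61 = R$7.57.
Required volume = (fixed costs + target profit) ÷ CM = (R$73,800 + R$106,000) ÷ R$7.57 = 23,751.65, so 23,752 controllers.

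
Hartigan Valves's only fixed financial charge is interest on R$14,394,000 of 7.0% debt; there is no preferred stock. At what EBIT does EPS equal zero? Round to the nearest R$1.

Annual interest = 7.0% × R$14,394,000 = R$1,007,580.00.
Without preferred stock the financial break-even is simply EBIT = interest = R$1,007,580.00.

R$1,007,580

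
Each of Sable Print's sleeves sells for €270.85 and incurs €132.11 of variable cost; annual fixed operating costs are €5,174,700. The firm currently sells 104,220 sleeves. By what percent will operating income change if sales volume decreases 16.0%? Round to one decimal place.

Contribution at this volume is 104,220 × €138.74 = €14,459,482.80.
Subtracting fixed costs: EBIT = €14,459,482.80 − €5,174,700 = €9,284,782.80.
DOL = contribution ÷ EBIT = €14,459,482.80 ÷ €9,284,782.80 = 1.5573.
So EBIT moves 1.5573 × (-16.0%) = -24.9%.

-24.9%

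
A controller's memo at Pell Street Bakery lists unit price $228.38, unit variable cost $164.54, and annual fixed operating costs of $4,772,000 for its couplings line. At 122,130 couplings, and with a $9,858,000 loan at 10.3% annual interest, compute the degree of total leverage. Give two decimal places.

Total contribution margin = 122,130 × $63.84 = $7,796,779.20.
Subtracting fixed costs: EBIT = $7,796,779.20 − $4,772,000 = $3,024,779.20. Interest = $1,015,374.00, so EBIT − I = $2,009,405.20.
Degree of total leverage = total CM / (EBIT − interest) = $7,796,779.20 / $2,009,405.20 = 3.8801.

3.88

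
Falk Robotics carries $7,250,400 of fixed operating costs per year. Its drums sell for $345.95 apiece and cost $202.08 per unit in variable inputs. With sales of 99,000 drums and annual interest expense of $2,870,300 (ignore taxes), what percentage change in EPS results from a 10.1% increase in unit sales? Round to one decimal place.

+34.9%

Total contribution margin = 99,000 × $143.87 = $14,243,130.00.
EBIT = $14,243,130.00 − $7,250,400 = $6,992,730.00.
Interest = $2,870,300.00, so EBIT − I = $4,122,430.00.
DCL = total CM / (EBIT − I) = $14,243,130.00 / $4,122,430.00 = 3.4550.
%ΔEPS = DCL × %ΔSales = 3.4550 × +10.1% = +34.9%.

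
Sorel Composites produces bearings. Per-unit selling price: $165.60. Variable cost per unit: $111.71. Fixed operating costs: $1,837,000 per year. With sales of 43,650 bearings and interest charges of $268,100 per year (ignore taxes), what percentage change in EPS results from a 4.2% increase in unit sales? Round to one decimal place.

+40.0%

At 43,650 units, contribution = 43,650 × $53.89 = $2,352,298.50.
Subtracting fixed costs: EBIT = $2,352,298.50 − $1,837,000 = $515,298.50.
After interest of $268,100.00, pre-tax earnings = $247,198.50.
Degree of combined leverage = contribution ÷ (EBIT − I) = $2,352,298.50 ÷ $247,198.50 = 9.5158.
EPS therefore changes by 9.5158 × (+4.2%) = +40.0%.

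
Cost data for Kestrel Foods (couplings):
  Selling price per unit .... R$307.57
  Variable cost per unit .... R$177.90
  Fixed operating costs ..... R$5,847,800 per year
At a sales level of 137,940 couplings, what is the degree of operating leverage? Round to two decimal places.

1.49

Total contribution margin = 137,940 × R$129.67 = R$17,886,679.80.
EBIT = R$17,886,679.80 − R$5,847,800 = R$12,038,879.80.
Degree of operating leverage = R$17,886,679.80 / R$12,038,879.80 = 1.4857.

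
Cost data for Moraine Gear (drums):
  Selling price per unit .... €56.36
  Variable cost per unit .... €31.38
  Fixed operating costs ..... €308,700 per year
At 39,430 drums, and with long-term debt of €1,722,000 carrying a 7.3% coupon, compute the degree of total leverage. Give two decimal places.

Contribution at this volume is 39,430 × €24.98 = €984,961.40.
Subtracting fixed costs: EBIT = €984,961.40 − €308,700 = €676,261.40. Interest = €125,706.00.
DOL = €984,961.40 ÷ €676,261.40 = 1.4565; DFL = €676,261.40 ÷ €550,555.40 = 1.2283.
Combined leverage = 1.4565 × 1.2283 = 1.7890.

1.79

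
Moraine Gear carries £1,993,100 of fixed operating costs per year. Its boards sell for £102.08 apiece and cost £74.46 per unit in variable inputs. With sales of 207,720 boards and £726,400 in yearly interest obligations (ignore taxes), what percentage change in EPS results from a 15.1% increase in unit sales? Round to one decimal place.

+28.7%

Contribution at this volume is 207,720 × £27.62 = £5,737,226.40.
Operating income = contribution − fixed costs = £5,737,226.40 − £1,993,100 = £3,744,126.40.
After interest of £726,400.00, pre-tax earnings = £3,017,726.40.
Degree of combined leverage = contribution ÷ (EBIT − I) = £5,737,226.40 ÷ £3,017,726.40 = 1.9012.
EPS therefore changes by 1.9012 × (+15.1%) = +28.7%.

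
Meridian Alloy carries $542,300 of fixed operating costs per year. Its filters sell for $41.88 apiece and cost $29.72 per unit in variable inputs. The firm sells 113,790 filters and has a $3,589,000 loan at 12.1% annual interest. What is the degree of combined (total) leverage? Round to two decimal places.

3.40

Contribution at this volume is 113,790 × $12.16 = $1,383,686.40.
EBIT = $1,383,686.40 − $542,300 = $841,386.40. Interest = $434,269.00, so EBIT − I = $407,117.40.
Degree of total leverage = total CM / (EBIT − interest) = $1,383,686.40 / $407,117.40 = 3.3987.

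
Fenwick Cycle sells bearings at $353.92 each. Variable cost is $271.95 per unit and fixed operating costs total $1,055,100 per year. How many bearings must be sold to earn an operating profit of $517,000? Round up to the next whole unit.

Each unit contributes $353.92 − $271.95 = $81.97.
Need Q such that Q × $81.97 − $1,055,100 = $517,000, i.e. Q = $1,572,100 / $81.97 = 19,178.97 → 19,179.

19,179 bearings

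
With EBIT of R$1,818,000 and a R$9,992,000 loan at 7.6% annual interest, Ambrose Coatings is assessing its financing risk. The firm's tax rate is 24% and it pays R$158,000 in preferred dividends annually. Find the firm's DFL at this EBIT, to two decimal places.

Interest = R$759,392.00.
Pre-tax preferred-dividend burden = R$158,000 ÷ (1 − 0.24) = R$207,894.74.
DFL = EBIT ÷ [EBIT − I − D_p/(1−t)] = R$1,818,000 ÷ [R$1,818,000 − R$759,392.00 − R$207,894.74] = R$1,818,000 ÷ R$850,713.26 = 2.1370.

2.14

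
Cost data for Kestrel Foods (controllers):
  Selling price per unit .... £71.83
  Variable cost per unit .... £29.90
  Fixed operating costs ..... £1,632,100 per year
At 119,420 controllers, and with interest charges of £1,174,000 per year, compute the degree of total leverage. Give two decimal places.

2.27

At 119,420 units, contribution = 119,420 × £41.93 = £5,007,280.60.
EBIT = £5,007,280.60 − £1,632,100 = £3,375,180.60. Interest = £1,174,000.00, so EBIT − I = £2,201,180.60.
DCL = contribution ÷ (EBIT − I) = £5,007,280.60 ÷ £2,201,180.60 = 2.2748.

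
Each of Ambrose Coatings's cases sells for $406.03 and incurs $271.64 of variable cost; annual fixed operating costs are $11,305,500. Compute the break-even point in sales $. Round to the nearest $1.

$34,157,096

CM per unit = $406.03 − $271.64 = $134.39; CM ratio = $134.39 / $406.03 = 0.3310.
Break-even revenue = fixed costs × price ÷ CM = $11,305,500 × $406.03 ÷ $134.39 = $34,157,096.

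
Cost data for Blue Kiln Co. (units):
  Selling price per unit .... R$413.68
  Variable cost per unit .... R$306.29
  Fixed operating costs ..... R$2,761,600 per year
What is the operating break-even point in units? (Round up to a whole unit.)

Contribution margin per unit = R$413.68 − R$306.29 = R$107.39.
Break-even volume = fixed costs ÷ CM per unit = R$2,761,600 ÷ R$107.39 = 25,715.62, so 25,716 units.

25,716 units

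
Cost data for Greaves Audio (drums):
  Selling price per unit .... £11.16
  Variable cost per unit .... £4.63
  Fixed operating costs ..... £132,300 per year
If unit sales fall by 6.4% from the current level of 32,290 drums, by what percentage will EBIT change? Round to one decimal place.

-17.2%

Total contribution margin = 32,290 × £6.53 = £210,853.70.
EBIT = £210,853.70 − £132,300 = £78,553.70.
Degree of operating leverage = £210,853.70 / £78,553.70 = 2.6842.
%ΔEBIT = DOL × %ΔSales = 2.6842 × -6.4% = -17.2%.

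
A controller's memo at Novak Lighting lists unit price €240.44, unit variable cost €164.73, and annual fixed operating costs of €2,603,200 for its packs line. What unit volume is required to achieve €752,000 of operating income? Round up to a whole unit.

Contribution margin per unit = €240.44 − €164.73 = €75.71.
Required volume = (fixed costs + target profit) ÷ CM = (€2,603,200 + €752,000) ÷ €75.71 = 44,316.47, so 44,317 packs.

44,317 packs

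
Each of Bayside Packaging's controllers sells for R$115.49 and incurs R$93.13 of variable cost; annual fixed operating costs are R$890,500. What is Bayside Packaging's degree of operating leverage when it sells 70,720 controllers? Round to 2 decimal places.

Contribution at this volume is 70,720 × R$22.36 = R$1,581,299.20.
EBIT = R$1,581,299.20 − R$890,500 = R$690,799.20.
DOL = contribution ÷ EBIT = R$1,581,299.20 ÷ R$690,799.20 = 2.2891.

2.29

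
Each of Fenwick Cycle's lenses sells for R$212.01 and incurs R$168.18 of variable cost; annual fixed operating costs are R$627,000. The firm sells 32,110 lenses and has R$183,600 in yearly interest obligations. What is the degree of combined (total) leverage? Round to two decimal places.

Total contribution margin = 32,110 × R$43.83 = R$1,407,381.30.
Operating income = contribution − fixed costs = R$1,407,381.30 − R$627,000 = R$780,381.30. Interest = R$183,600.00.
DOL = R$1,407,381.30 ÷ R$780,381.30 = 1.8035; DFL = R$780,381.30 ÷ R$596,781.30 = 1.3077.
Combined leverage = 1.8035 × 1.3077 = 2.3584.

2.36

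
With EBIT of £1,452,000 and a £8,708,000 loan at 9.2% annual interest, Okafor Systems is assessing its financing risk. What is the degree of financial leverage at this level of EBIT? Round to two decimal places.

Interest = £801,136.00.
Degree of financial leverage = EBIT / (EBIT − interest) = £1,452,000 / £650,864.00 = 2.2309.

2.23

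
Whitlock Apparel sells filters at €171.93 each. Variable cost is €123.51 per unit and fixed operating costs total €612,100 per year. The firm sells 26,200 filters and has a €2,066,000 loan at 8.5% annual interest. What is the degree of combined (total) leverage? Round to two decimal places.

At 26,200 units, contribution = 26,200 × €48.42 = €1,268,604.00.
EBIT = €1,268,604.00 − €612,100 = €656,504.00. Interest = €175,610.00, so EBIT − I = €480,894.00.
Degree of total leverage = total CM / (EBIT − interest) = €1,268,604.00 / €480,894.00 = 2.6380.

2.64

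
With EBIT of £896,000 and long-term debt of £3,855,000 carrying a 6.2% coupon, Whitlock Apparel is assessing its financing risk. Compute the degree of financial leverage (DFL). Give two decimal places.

Annual interest charges come to £239,010.00.
Degree of financial leverage = EBIT / (EBIT − interest) = £896,000 / £656,990.00 = 1.3638.

1.36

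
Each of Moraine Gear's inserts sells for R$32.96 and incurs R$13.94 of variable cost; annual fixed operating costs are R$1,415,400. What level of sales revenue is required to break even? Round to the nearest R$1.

R$2,452,765

CM per unit = R$32.96 − R$13.94 = R$19.02; CM ratio = R$19.02 / R$32.96 = 0.5771.
Break-even sales = FC ÷ CM ratio = R$1,415,400 × R$32.96 / R$19.02 = R$2,452,765.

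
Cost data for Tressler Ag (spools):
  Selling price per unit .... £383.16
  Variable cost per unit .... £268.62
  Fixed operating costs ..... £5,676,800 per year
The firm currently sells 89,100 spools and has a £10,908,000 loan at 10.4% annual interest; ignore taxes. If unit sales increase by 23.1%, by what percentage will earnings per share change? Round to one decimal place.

+69.5%

Contribution at this volume is 89,100 × £114.54 = £10,205,514.00.
Subtracting fixed costs: EBIT = £10,205,514.00 − £5,676,800 = £4,528,714.00.
Interest = £1,134,432.00, so EBIT − I = £3,394,282.00.
DCL = total CM / (EBIT − I) = £10,205,514.00 / £3,394,282.00 = 3.0067.
EPS therefore changes by 3.0067 × (+23.1%) = +69.5%.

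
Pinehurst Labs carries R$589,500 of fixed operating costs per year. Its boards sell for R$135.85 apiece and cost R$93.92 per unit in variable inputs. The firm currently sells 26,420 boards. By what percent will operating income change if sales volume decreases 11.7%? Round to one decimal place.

Total contribution margin = 26,420 × R$41.93 = R$1,107,790.60.
EBIT = R$1,107,790.60 − R$589,500 = R$518,290.60.
DOL = contribution ÷ EBIT = R$1,107,790.60 ÷ R$518,290.60 = 2.1374.
%ΔEBIT = DOL × %ΔSales = 2.1374 × -11.7% = -25.0%.

-25.0%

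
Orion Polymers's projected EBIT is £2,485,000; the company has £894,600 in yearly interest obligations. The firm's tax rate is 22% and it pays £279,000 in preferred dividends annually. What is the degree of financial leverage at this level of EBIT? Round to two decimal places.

2.02

Interest = £894,600.00.
Pre-tax preferred-dividend burden = £279,000 ÷ (1 − 0.22) = £357,692.31.
DFL = EBIT ÷ [EBIT − I − D_p/(1−t)] = £2,485,000 ÷ [£2,485,000 − £894,600.00 − £357,692.31] = £2,485,000 ÷ £1,232,707.69 = 2.0159.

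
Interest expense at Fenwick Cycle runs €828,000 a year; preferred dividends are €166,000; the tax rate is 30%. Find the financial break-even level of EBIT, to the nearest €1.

€1,065,143

Preferred dividends are paid after tax, so their pre-tax equivalent is €166,000 ÷ (1 − 0.30) = €237,142.86.
Financial break-even EBIT = interest + D_p ÷ (1 − t) = €828,000 + €237,142.86 = €1,065,142.86.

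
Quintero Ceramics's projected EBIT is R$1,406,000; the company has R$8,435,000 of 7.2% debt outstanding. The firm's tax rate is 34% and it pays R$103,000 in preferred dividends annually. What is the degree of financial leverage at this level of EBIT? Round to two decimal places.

Interest = R$607,320.00.
Pre-tax preferred-dividend burden = R$103,000 ÷ (1 − 0.34) = R$156,060.61.
DFL = EBIT ÷ [EBIT − I − D_p/(1−t)] = R$1,406,000 ÷ [R$1,406,000 − R$607,320.00 − R$156,060.61] = R$1,406,000 ÷ R$642,619.39 = 2.1879.

2.19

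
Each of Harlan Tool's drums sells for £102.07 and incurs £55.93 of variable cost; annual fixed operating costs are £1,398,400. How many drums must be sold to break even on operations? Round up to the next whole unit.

30,308 drums

Each unit contributes £102.07 − £55.93 = £46.14.
Break-even volume = fixed costs ÷ CM per unit = £1,398,400 ÷ £46.14 = 30,307.76, so 30,308 drums.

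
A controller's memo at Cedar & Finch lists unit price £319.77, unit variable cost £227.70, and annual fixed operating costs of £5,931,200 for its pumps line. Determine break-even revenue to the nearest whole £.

£20,599,759

CM per unit = £319.77 − £227.70 = £92.07; CM ratio = £92.07 / £319.77 = 0.2879.
Break-even sales = FC ÷ CM ratio = £5,931,200 × £319.77 / £92.07 = £20,599,759.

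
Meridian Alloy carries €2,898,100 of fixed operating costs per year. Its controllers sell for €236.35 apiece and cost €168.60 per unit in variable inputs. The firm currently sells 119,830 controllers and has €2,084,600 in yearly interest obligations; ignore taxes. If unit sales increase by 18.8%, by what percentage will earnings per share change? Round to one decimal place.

Total contribution margin = 119,830 × €67.75 = €8,118,482.50.
Operating income = contribution − fixed costs = €8,118,482.50 − €2,898,100 = €5,220,382.50.
After interest of €2,084,600.00, pre-tax earnings = €3,135,782.50.
Degree of combined leverage = contribution ÷ (EBIT − I) = €8,118,482.50 ÷ €3,135,782.50 = 2.5890.
%ΔEPS = DCL × %ΔSales = 2.5890 × +18.8% = +48.7%.

+48.7%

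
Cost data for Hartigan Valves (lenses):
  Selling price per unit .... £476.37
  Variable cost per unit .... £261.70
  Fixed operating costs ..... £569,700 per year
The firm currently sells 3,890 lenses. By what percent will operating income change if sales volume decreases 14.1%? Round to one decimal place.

Total contribution margin = 3,890 × £214.67 = £835,066.30.
EBIT = £835,066.30 − £569,700 = £265,366.30.
DOL = contribution ÷ EBIT = £835,066.30 ÷ £265,366.30 = 3.1468.
So EBIT moves 3.1468 × (-14.1%) = -44.4%.

-44.4%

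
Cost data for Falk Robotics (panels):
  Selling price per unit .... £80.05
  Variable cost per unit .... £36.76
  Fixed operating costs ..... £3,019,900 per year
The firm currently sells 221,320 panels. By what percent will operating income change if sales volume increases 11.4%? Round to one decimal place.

+16.6%

Contribution at this volume is 221,320 × £43.29 = £9,580,942.80.
Subtracting fixed costs: EBIT = £9,580,942.80 − £3,019,900 = £6,561,042.80.
So DOL = total CM / EBIT = £9,580,942.80 / £6,561,042.80 = 1.4603.
So EBIT moves 1.4603 × (+11.4%) = +16.6%.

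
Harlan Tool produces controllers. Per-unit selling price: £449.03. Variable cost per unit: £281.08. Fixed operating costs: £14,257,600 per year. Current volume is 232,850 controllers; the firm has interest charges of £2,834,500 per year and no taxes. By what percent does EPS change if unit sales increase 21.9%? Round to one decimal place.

+38.9%

Contribution at this volume is 232,850 × £167.95 = £39,107,157.50.
Operating income = contribution − fixed costs = £39,107,157.50 − £14,257,600 = £24,849,557.50.
Interest = £2,834,500.00, so EBIT − I = £22,015,057.50.
Degree of combined leverage = contribution ÷ (EBIT − I) = £39,107,157.50 ÷ £22,015,057.50 = 1.7764.
EPS therefore changes by 1.7764 × (+21.9%) = +38.9%.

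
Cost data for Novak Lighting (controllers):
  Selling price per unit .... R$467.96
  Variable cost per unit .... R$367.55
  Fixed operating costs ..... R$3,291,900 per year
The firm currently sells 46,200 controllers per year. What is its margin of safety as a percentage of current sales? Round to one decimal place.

29.0%

Unit CM = price − variable cost = R$467.96 − R$367.55 = R$100.41. Break-even units = R$3,291,900 ÷ R$100.41 = 32,784.58; break-even revenue = 32,784.58 × R$467.96 = R$15,341,873.56.
Current sales = 46,200 × R$467.96 = R$21,619,752.00.
Margin of safety = (R$21,619,752.00 − R$15,341,873.56) ÷ R$21,619,752.00 = 29.0%.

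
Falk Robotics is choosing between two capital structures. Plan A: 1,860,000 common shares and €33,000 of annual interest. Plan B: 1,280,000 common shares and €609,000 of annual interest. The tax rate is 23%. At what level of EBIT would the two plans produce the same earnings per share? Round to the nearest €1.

At indifference, (EBIT − 33,000)(1 − t)/1,860,000 = (EBIT − 609,000)(1 − t)/1,280,000.
The (1 − t) factor cancels: (EBIT − 33,000) × 1,280,000 = (EBIT − 609,000) × 1,860,000.
Solving, EBIT = (609,000·1,860,000 − 33,000·1,280,000) / (1,860,000 − 1,280,000) = 1,090,500,000,000 / 580,000 = 1,880,172.41.

€1,880,172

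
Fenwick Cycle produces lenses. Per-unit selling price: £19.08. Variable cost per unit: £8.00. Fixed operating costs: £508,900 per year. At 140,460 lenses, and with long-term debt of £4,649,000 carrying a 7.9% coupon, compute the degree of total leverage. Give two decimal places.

2.29

Total contribution margin = 140,460 × £11.08 = £1,556,296.80.
Subtracting fixed costs: EBIT = £1,556,296.80 − £508,900 = £1,047,396.80. Interest = £367,271.00, so EBIT − I = £680,125.80.
DCL = contribution ÷ (EBIT − I) = £1,556,296.80 ÷ £680,125.80 = 2.2882.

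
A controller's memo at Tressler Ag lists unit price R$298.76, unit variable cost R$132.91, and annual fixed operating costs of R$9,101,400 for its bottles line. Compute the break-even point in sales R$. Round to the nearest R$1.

Contribution margin per unit = R$298.76 − R$132.91 = R$165.85, a CM ratio of R$165.85 ÷ R$298.76 = 0.5551.
Break-even sales = FC ÷ CM ratio = R$9,101,400 × R$298.76 / R$165.85 = R$16,395,142.

R$16,395,142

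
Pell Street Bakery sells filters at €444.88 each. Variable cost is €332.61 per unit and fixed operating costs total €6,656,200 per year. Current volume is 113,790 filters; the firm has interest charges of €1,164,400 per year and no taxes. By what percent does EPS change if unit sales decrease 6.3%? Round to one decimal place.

Total contribution margin = 113,790 × €112.27 = €12,775,203.30.
Operating income = contribution − fixed costs = €12,775,203.30 − €6,656,200 = €6,119,003.30.
After interest of €1,164,400.00, pre-tax earnings = €4,954,603.30.
DCL = total CM / (EBIT − I) = €12,775,203.30 / €4,954,603.30 = 2.5785.
%ΔEPS = DCL × %ΔSales = 2.5785 × -6.3% = -16.2%.

-16.2%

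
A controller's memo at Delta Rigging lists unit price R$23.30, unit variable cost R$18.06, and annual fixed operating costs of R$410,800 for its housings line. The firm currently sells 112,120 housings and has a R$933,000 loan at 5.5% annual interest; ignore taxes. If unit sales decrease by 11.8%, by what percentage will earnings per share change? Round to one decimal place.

-55.3%

At 112,120 units, contribution = 112,120 × R$5.24 = R$587,508.80.
EBIT = R$587,508.80 − R$410,800 = R$176,708.80.
Interest = R$51,315.00, so EBIT − I = R$125,393.80.
Degree of combined leverage = contribution ÷ (EBIT − I) = R$587,508.80 ÷ R$125,393.80 = 4.6853.
EPS therefore changes by 4.6853 × (-11.8%) = -55.3%.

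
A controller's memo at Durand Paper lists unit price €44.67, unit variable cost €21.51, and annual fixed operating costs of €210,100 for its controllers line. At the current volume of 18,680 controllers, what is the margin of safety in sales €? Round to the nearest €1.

Contribution margin per unit = €44.67 − €21.51 = €23.16. Break-even units = €210,100 ÷ €23.16 = 9,071.68; break-even revenue = 9,071.68 × €44.67 = €405,231.74.
Current sales = 18,680 × €44.67 = €834,435.60.
Margin of safety = €834,435.60 − €405,231.74 = €429,204.

€429,204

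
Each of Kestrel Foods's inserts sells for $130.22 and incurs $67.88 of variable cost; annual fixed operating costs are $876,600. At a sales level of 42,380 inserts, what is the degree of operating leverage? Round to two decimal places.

Contribution at this volume is 42,380 × $62.34 = $2,641,969.20.
Operating income = contribution − fixed costs = $2,641,969.20 − $876,600 = $1,765,369.20.
So DOL = total CM / EBIT = $2,641,969.20 / $1,765,369.20 = 1.4966.

1.50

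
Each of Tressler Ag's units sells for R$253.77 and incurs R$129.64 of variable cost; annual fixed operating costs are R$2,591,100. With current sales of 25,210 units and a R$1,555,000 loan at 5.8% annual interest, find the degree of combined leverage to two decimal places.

6.98

At 25,210 units, contribution = 25,210 × R$124.13 = R$3,129,317.30.
Subtracting fixed costs: EBIT = R$3,129,317.30 − R$2,591,100 = R$538,217.30. Interest = R$90,190.00.
DOL = R$3,129,317.30 ÷ R$538,217.30 = 5.8142; DFL = R$538,217.30 ÷ R$448,027.30 = 1.2013.
Combined leverage = 5.8142 × 1.2013 = 6.9846.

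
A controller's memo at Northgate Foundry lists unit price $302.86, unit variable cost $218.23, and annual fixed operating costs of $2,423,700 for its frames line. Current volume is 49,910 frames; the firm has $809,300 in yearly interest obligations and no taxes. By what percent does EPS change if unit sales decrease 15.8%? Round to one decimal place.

-67.4%

Total contribution margin = 49,910 × $84.63 = $4,223,883.30.
EBIT = $4,223,883.30 − $2,423,700 = $1,800,183.30.
Interest = $809,300.00, so EBIT − I = $990,883.30.
Degree of combined leverage = contribution ÷ (EBIT − I) = $4,223,883.30 ÷ $990,883.30 = 4.2627.
EPS therefore changes by 4.2627 × (-15.8%) = -67.4%.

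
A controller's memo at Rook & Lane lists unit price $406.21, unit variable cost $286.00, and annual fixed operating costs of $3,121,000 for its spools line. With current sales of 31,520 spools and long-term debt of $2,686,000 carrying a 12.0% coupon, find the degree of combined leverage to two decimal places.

10.96

Total contribution margin = 31,520 × $120.21 = $3,789,019.20.
EBIT = $3,789,019.20 − $3,121,000 = $668,019.20. Interest = $322,320.00.
DOL = $3,789,019.20 ÷ $668,019.20 = 5.6720; DFL = $668,019.20 ÷ $345,699.20 = 1.9324.
DCL = DOL × DFL = 5.6720 × 1.9324 = 10.9606.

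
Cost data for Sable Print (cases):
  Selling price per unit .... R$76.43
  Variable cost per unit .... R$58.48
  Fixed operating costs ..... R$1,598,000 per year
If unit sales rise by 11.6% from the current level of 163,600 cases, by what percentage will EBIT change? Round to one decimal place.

Contribution at this volume is 163,600 × R$17.95 = R$2,936,620.00.
Subtracting fixed costs: EBIT = R$2,936,620.00 − R$1,598,000 = R$1,338,620.00.
DOL = contribution ÷ EBIT = R$2,936,620.00 ÷ R$1,338,620.00 = 2.1938.
So EBIT moves 2.1938 × (+11.6%) = +25.4%.

+25.4%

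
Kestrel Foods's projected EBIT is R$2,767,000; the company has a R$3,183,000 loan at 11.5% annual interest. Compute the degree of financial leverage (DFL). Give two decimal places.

Annual interest charges come to R$366,045.00.
DFL = EBIT ÷ (EBIT − I) = R$2,767,000 ÷ (R$2,767,000 − R$366,045.00) = R$2,767,000 ÷ R$2,400,955.00 = 1.1525.

1.15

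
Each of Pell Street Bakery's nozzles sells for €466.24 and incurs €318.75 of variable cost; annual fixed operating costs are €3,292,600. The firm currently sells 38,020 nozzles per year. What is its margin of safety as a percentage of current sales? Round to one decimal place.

Unit CM = price − variable cost = €466.24 − €318.75 = €147.49. Break-even units = €3,292,600 ÷ €147.49 = 22,324.23; break-even revenue = 22,324.23 × €466.24 = €10,408,446.84.
Actual sales revenue = 38,020 × €466.24 = €17,726,444.80.
Margin of safety = (€17,726,444.80 − €10,408,446.84) ÷ €17,726,444.80 = 41.3%.

41.3%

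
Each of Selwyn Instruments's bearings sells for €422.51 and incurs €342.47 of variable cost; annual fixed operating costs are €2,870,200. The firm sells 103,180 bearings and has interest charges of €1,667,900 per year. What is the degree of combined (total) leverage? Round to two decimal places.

Contribution at this volume is 103,180 × €80.04 = €8,258,527.20.
Subtracting fixed costs: EBIT = €8,258,527.20 − €2,870,200 = €5,388,327.20. Interest = €1,667,900.00.
DOL = €8,258,527.20 ÷ €5,388,327.20 = 1.5327; DFL = €5,388,327.20 ÷ €3,720,427.20 = 1.4483.
DCL = DOL × DFL = 1.5327 × 1.4483 = 2.2198.

2.22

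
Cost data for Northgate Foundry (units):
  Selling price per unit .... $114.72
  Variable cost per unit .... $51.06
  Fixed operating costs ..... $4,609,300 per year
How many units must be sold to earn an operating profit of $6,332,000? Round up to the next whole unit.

Unit CM = price − variable cost = $114.72 − $51.06 = $63.66.
Need Q such that Q × $63.66 − $4,609,300 = $6,332,000, i.e. Q = $10,941,300 / $63.66 = 171,870.88 → 171,871.

171,871 units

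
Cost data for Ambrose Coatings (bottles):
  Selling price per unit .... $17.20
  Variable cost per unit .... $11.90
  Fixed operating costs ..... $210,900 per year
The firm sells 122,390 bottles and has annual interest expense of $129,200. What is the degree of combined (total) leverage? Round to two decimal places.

2.10

Contribution at this volume is 122,390 × $5.30 = $648,667.00.
Operating income = contribution − fixed costs = $648,667.00 − $210,900 = $437,767.00. Interest = $129,200.00, so EBIT − I = $308,567.00.
Degree of total leverage = total CM / (EBIT − interest) = $648,667.00 / $308,567.00 = 2.1022.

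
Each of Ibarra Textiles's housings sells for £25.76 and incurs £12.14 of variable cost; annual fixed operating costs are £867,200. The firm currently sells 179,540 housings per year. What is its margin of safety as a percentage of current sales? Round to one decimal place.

64.5%

Contribution margin per unit = £25.76 − £12.14 = £13.62. Break-even units = £867,200 ÷ £13.62 = 63,671.07; break-even revenue = 63,671.07 × £25.76 = £1,640,166.81.
Current sales = 179,540 × £25.76 = £4,624,950.40.
Margin of safety = (£4,624,950.40 − £1,640,166.81) ÷ £4,624,950.40 = 64.5%.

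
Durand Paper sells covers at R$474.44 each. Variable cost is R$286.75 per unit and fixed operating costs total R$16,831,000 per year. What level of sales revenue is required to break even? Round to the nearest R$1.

Contribution margin per unit = R$474.44 − R$286.75 = R$187.69, a CM ratio of R$187.69 ÷ R$474.44 = 0.3956.
Break-even revenue = fixed costs × price ÷ CM = R$16,831,000 × R$474.44 ÷ R$187.69 = R$42,545,152.

R$42,545,152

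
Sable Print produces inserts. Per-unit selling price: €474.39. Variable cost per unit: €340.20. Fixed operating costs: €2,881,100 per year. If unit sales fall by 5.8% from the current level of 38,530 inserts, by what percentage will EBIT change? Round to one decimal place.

-13.1%

Total contribution margin = 38,530 × €134.19 = €5,170,340.70.
Subtracting fixed costs: EBIT = €5,170,340.70 − €2,881,100 = €2,289,240.70.
So DOL = total CM / EBIT = €5,170,340.70 / €2,289,240.70 = 2.2585.
%ΔEBIT = DOL × %ΔSales = 2.2585 × -5.8% = -13.1%.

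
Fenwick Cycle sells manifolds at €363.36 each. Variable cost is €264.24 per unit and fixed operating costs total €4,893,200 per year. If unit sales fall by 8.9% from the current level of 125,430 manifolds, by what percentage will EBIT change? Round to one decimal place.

-14.7%

Contribution at this volume is 125,430 × €99.12 = €12,432,621.60.
Subtracting fixed costs: EBIT = €12,432,621.60 − €4,893,200 = €7,539,421.60.
Degree of operating leverage = €12,432,621.60 / €7,539,421.60 = 1.6490.
Operating income changes by 1.6490 × -8.9% = -14.7%.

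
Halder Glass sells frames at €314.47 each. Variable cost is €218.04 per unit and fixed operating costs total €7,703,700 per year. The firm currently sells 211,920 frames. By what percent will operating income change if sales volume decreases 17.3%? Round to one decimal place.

Contribution at this volume is 211,920 × €96.43 = €20,435,445.60.
EBIT = €20,435,445.60 − €7,703,700 = €12,731,745.60.
DOL = contribution ÷ EBIT = €20,435,445.60 ÷ €12,731,745.60 = 1.6051.
%ΔEBIT = DOL × %ΔSales = 1.6051 × -17.3% = -27.8%.

-27.8%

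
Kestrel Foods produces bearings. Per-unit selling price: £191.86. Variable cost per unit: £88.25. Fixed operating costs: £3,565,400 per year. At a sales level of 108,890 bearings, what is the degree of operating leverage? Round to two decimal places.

1.46

Total contribution margin = 108,890 × £103.61 = £11,282,092.90.
EBIT = £11,282,092.90 − £3,565,400 = £7,716,692.90.
Degree of operating leverage = £11,282,092.90 / £7,716,692.90 = 1.4620.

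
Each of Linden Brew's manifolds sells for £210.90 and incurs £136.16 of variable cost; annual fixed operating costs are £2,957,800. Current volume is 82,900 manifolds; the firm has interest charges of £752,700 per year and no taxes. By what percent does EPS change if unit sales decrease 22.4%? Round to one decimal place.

-55.8%

At 82,900 units, contribution = 82,900 × £74.74 = £6,195,946.00.
Subtracting fixed costs: EBIT = £6,195,946.00 − £2,957,800 = £3,238,146.00.
Interest = £752,700.00, so EBIT − I = £2,485,446.00.
Degree of combined leverage = contribution ÷ (EBIT − I) = £6,195,946.00 ÷ £2,485,446.00 = 2.4929.
%ΔEPS = DCL × %ΔSales = 2.4929 × -22.4% = -55.8%.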